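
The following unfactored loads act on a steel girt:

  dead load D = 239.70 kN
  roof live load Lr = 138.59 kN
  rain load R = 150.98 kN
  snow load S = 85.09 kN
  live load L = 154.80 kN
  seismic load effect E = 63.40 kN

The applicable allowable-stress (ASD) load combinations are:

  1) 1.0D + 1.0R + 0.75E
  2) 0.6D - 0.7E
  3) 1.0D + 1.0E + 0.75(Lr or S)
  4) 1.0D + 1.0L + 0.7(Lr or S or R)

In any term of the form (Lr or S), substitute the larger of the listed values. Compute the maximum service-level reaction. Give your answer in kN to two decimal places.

500.19 kN

(Lr or S) → Lr = 138.59 kN; (Lr or S or R) → R = 150.98 kN.
1) 1.0(239.70) + 1.0(150.98) + 0.75(63.40) = 438.23
2) 0.6(239.70) - 0.7(63.40) = 99.44
3) 1.0(239.70) + 1.0(63.40) + 0.75(138.59) = 407.04
4) 1.0(239.70) + 1.0(154.80) + 0.7(150.98) = 500.19
The controlling combination is 4, giving 500.19 kN.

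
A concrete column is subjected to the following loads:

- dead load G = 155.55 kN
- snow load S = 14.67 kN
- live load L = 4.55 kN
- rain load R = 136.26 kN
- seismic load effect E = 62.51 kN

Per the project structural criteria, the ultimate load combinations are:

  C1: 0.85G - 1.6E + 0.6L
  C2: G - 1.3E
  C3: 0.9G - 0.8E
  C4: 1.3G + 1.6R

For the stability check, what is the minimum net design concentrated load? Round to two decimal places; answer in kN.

34.93 kN

C1: 0.85(155.55) - 1.6(62.51) + 0.6(4.55) = 132.22 - 100.02 + 2.73 = 34.93
C2: 1.0(155.55) - 1.3(62.51) = 155.55 - 81.26 = 74.29
C3: 0.9(155.55) - 0.8(62.51) = 140.00 - 50.01 = 89.99
C4: 1.3(155.55) + 1.6(136.26) = 420.23
Combination 1 gives the minimum: 34.93 kN.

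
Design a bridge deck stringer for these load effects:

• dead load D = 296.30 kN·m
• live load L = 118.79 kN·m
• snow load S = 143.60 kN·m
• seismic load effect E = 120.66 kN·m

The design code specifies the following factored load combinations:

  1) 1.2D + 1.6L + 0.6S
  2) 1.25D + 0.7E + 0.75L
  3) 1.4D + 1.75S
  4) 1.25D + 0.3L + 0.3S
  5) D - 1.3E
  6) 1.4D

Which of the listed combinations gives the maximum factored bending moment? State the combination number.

1) 1.2(296.30) + 1.6(118.79) + 0.6(143.60) = 355.56 + 190.06 + 86.16 = 631.78
2) 1.25(296.30) + 0.7(120.66) + 0.75(118.79) = 370.38 + 84.46 + 89.09 = 543.93
3) 1.4(296.30) + 1.75(143.60) = 414.82 + 251.30 = 666.12
4) 1.25(296.30) + 0.3(118.79) + 0.3(143.60) = 449.09
5) 1.0(296.30) - 1.3(120.66) = 296.30 - 156.86 = 139.44
6) 1.4(296.30) = 414.82
The largest value is 666.12 kN·m from combination 3.

Combination 3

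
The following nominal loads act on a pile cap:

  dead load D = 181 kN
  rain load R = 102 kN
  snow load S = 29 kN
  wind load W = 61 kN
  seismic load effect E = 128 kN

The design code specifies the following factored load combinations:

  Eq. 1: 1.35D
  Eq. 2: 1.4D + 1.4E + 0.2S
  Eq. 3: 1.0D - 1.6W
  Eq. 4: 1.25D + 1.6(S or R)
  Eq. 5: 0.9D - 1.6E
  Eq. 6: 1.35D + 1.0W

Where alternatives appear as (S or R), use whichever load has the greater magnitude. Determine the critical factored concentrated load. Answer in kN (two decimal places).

(S or R) → R = 102 kN.
Eq. 1: 1.35(181) = 244.35
Eq. 2: 1.4(181) + 1.4(128) + 0.2(29) = 438.40
Eq. 3: 1.0(181) - 1.6(61) = 83.40
Eq. 4: 1.25(181) + 1.6(102) = 389.45
Eq. 5: 0.9(181) - 1.6(128) = -41.90
Eq. 6: 1.35(181) + 1.0(61) = 305.35
Combination 2 governs: P_u = 438.40 kN.

438.40 kN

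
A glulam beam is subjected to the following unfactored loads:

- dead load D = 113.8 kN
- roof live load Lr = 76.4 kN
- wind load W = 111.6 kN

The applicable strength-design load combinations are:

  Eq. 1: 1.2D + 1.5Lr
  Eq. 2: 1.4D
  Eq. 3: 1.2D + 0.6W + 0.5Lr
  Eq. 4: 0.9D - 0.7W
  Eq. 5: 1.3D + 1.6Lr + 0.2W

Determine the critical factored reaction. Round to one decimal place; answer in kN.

292.5 kN

Eq. 1: 1.2(113.8) + 1.5(76.4) = 136.6 + 114.6 = 251.2
Eq. 2: 1.4(113.8) = 159.3
Eq. 3: 1.2(113.8) + 0.6(111.6) + 0.5(76.4) = 241.7
Eq. 4: 0.9(113.8) - 0.7(111.6) = 102.4 - 78.1 = 24.3
Eq. 5: 1.3(113.8) + 1.6(76.4) + 0.2(111.6) = 292.5
The controlling combination is 5, giving 292.5 kN.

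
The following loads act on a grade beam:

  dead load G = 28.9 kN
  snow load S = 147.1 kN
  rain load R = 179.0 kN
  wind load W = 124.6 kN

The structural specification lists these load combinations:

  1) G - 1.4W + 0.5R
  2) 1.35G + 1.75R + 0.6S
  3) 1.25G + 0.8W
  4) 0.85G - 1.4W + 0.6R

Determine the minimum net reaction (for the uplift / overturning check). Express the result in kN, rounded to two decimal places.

-56.04 kN

1) 1.0(28.9) - 1.4(124.6) + 0.5(179.0) = -56.04
2) 1.35(28.9) + 1.75(179.0) + 0.6(147.1) = 440.53
3) 1.25(28.9) + 0.8(124.6) = 135.81
4) 0.85(28.9) - 1.4(124.6) + 0.6(179.0) = -42.48
Combination 1 gives the minimum: -56.04 kN.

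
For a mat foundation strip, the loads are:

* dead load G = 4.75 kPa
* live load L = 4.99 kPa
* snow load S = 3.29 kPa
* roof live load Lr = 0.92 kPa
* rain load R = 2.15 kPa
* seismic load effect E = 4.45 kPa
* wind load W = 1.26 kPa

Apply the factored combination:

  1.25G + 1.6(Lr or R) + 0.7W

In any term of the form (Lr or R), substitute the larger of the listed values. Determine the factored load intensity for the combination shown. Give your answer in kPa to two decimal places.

10.26 kPa

(Lr or R) → R = 2.15 kPa.
1.25(4.75) + 1.6(2.15) + 0.7(1.26) = 5.94 + 3.44 + 0.88 = 10.26
q_u = 10.26 kPa.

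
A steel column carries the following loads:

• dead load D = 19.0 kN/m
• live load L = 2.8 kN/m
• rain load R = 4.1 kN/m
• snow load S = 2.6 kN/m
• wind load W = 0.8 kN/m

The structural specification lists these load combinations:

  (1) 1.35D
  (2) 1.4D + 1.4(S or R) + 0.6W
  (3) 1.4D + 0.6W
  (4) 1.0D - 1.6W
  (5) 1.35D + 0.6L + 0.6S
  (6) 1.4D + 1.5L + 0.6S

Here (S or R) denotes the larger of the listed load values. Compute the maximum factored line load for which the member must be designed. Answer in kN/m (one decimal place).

32.8 kN/m

(S or R) → R = 4.1 kN/m.
(1) 1.35(19.0) = 25.7
(2) 1.4(19.0) + 1.4(4.1) + 0.6(0.8) = 26.6 + 5.7 + 0.5 = 32.8
(3) 1.4(19.0) + 0.6(0.8) = 26.6 + 0.5 = 27.1
(4) 1.0(19.0) - 1.6(0.8) = 19.0 - 1.3 = 17.7
(5) 1.35(19.0) + 0.6(2.8) + 0.6(2.6) = 28.9
(6) 1.4(19.0) + 1.5(2.8) + 0.6(2.6) = 26.6 + 4.2 + 1.6 = 32.4
Combination 2 governs: w_u = 32.8 kN/m.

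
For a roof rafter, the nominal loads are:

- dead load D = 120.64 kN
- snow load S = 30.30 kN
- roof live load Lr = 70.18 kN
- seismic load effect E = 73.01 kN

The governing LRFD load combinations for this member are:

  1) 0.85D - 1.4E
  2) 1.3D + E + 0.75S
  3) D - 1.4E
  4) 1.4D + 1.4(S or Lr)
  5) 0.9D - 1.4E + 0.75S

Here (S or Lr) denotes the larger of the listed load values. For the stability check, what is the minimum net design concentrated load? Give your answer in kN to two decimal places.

(S or Lr) → Lr = 70.18 kN.
1) 0.85(120.64) - 1.4(73.01) = 102.54 - 102.21 = 0.33
2) 1.3(120.64) + 1.0(73.01) + 0.75(30.30) = 156.83 + 73.01 + 22.73 = 252.57
3) 1.0(120.64) - 1.4(73.01) = 120.64 - 102.21 = 18.43
4) 1.4(120.64) + 1.4(70.18) = 168.90 + 98.25 = 267.15
5) 0.9(120.64) - 1.4(73.01) + 0.75(30.30) = 29.09
Combination 1 gives the minimum: 0.33 kN.

0.33 kN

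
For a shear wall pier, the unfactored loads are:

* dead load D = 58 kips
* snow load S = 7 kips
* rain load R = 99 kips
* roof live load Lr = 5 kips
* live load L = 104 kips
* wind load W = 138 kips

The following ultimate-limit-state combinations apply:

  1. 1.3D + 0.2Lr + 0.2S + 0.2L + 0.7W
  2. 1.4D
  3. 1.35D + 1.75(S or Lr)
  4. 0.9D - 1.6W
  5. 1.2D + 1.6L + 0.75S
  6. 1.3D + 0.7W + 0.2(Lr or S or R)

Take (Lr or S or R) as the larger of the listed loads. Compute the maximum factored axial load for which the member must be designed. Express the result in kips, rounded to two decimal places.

(S or Lr) → S = 7 kips; (Lr or S or R) → R = 99 kips.
1. 1.3(58) + 0.2(5) + 0.2(7) + 0.2(104) + 0.7(138) = 75.40 + 1.00 + 1.40 + 20.80 + 96.60 = 195.20
2. 1.4(58) = 81.20
3. 1.35(58) + 1.75(7) = 78.30 + 12.25 = 90.55
4. 0.9(58) - 1.6(138) = 52.20 - 220.80 = -168.60
5. 1.2(58) + 1.6(104) + 0.75(7) = 69.60 + 166.40 + 5.25 = 241.25
6. 1.3(58) + 0.7(138) + 0.2(99) = 75.40 + 96.60 + 19.80 = 191.80
Combination 5 governs: P_u = 241.25 kips.

241.25 kips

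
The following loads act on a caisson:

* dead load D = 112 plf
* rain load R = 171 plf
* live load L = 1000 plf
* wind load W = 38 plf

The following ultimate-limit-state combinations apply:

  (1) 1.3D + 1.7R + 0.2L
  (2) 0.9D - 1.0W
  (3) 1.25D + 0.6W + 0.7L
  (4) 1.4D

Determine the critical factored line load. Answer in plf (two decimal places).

(1) 1.3(112) + 1.7(171) + 0.2(1000) = 145.60 + 290.70 + 200.00 = 636.30
(2) 0.9(112) - 1.0(38) = 100.80 - 38.00 = 62.80
(3) 1.25(112) + 0.6(38) + 0.7(1000) = 140.00 + 22.80 + 700.00 = 862.80
(4) 1.4(112) = 156.80
The controlling combination is 3, giving 862.80 plf.

862.80 plf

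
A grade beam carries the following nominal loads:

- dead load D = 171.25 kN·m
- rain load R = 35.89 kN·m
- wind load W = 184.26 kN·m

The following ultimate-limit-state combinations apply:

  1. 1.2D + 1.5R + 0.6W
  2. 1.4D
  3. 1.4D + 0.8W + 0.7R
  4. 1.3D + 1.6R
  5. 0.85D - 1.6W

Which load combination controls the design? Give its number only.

1. 1.2(171.25) + 1.5(35.89) + 0.6(184.26) = 369.89
2. 1.4(171.25) = 239.75
3. 1.4(171.25) + 0.8(184.26) + 0.7(35.89) = 239.75 + 147.41 + 25.12 = 412.28
4. 1.3(171.25) + 1.6(35.89) = 222.63 + 57.42 = 280.05
5. 0.85(171.25) - 1.6(184.26) = -149.25
The largest value is 412.28 kN·m from combination 3.

Combination 3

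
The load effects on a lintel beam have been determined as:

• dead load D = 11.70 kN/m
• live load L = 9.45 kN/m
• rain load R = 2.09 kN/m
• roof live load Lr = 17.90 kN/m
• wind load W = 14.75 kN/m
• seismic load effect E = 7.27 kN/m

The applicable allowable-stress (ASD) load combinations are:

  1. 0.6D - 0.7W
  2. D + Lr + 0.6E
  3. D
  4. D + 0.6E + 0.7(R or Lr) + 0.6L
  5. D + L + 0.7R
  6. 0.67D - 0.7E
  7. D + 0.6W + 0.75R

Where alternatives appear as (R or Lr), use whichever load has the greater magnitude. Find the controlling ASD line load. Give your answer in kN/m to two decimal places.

34.26 kN/m

(R or Lr) → Lr = 17.90 kN/m.
1. 0.6(11.70) - 0.7(14.75) = 7.02 - 10.33 = -3.31
2. 1.0(11.70) + 1.0(17.90) + 0.6(7.27) = 11.70 + 17.90 + 4.36 = 33.96
3. 1.0(11.70) = 11.70
4. 1.0(11.70) + 0.6(7.27) + 0.7(17.90) + 0.6(9.45) = 11.70 + 4.36 + 12.53 + 5.67 = 34.26
5. 1.0(11.70) + 1.0(9.45) + 0.7(2.09) = 11.70 + 9.45 + 1.46 = 22.61
6. 0.67(11.70) - 0.7(7.27) = 7.84 - 5.09 = 2.75
7. 1.0(11.70) + 0.6(14.75) + 0.75(2.09) = 11.70 + 8.85 + 1.57 = 22.12
Maximum is from combination 4.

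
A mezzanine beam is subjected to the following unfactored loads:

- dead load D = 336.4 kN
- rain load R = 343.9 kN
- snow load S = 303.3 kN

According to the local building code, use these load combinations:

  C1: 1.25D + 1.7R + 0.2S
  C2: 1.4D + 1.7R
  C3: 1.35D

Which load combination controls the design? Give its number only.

Combination 1

C1: 1.25(336.4) + 1.7(343.9) + 0.2(303.3) = 420.5 + 584.6 + 60.7 = 1065.8
C2: 1.4(336.4) + 1.7(343.9) = 471.0 + 584.6 = 1055.6
C3: 1.35(336.4) = 454.1
The largest value is 1065.8 kN from combination 1.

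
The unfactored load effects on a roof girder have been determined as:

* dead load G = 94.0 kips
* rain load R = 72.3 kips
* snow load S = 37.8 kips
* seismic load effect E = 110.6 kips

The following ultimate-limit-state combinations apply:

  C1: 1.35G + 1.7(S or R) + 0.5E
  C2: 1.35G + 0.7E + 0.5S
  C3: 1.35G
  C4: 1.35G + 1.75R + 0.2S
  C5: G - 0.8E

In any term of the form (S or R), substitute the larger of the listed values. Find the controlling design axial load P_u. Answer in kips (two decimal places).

305.11 kips

(S or R) → R = 72.3 kips.
C1: 1.35(94.0) + 1.7(72.3) + 0.5(110.6) = 305.11
C2: 1.35(94.0) + 0.7(110.6) + 0.5(37.8) = 223.22
C3: 1.35(94.0) = 126.90
C4: 1.35(94.0) + 1.75(72.3) + 0.2(37.8) = 260.99
C5: 1.0(94.0) - 0.8(110.6) = 5.52
Maximum is from combination 1.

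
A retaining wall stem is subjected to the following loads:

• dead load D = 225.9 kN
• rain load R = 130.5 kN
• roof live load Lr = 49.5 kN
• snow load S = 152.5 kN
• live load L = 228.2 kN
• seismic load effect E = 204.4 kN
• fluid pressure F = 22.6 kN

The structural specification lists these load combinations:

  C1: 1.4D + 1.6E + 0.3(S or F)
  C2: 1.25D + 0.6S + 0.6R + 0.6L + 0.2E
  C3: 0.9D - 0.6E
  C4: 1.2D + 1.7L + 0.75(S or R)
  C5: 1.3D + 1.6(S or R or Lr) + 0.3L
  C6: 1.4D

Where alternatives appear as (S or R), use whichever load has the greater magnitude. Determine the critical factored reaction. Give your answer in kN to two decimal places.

(S or F) → S = 152.5 kN; (S or R) → S = 152.5 kN; (S or R or Lr) → S = 152.5 kN.
C1: 1.4(225.9) + 1.6(204.4) + 0.3(152.5) = 689.05
C2: 1.25(225.9) + 0.6(152.5) + 0.6(130.5) + 0.6(228.2) + 0.2(204.4) = 629.98
C3: 0.9(225.9) - 0.6(204.4) = 80.67
C4: 1.2(225.9) + 1.7(228.2) + 0.75(152.5) = 773.40
C5: 1.3(225.9) + 1.6(152.5) + 0.3(228.2) = 606.13
C6: 1.4(225.9) = 316.26
The controlling combination is 4, giving 773.40 kN.

773.40 kN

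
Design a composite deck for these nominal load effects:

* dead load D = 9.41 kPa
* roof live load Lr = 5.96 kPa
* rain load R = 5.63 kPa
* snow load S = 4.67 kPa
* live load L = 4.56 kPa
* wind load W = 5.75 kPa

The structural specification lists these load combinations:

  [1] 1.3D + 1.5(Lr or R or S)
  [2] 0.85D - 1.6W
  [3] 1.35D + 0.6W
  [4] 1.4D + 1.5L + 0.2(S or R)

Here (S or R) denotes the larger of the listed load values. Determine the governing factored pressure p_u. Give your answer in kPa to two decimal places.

(Lr or R or S) → Lr = 5.96 kPa; (S or R) → R = 5.63 kPa.
[1] 1.3(9.41) + 1.5(5.96) = 12.23 + 8.94 = 21.17
[2] 0.85(9.41) - 1.6(5.75) = 8.00 - 9.20 = -1.20
[3] 1.35(9.41) + 0.6(5.75) = 12.70 + 3.45 = 16.15
[4] 1.4(9.41) + 1.5(4.56) + 0.2(5.63) = 13.17 + 6.84 + 1.13 = 21.14
Maximum is from combination 1.

21.17 kPa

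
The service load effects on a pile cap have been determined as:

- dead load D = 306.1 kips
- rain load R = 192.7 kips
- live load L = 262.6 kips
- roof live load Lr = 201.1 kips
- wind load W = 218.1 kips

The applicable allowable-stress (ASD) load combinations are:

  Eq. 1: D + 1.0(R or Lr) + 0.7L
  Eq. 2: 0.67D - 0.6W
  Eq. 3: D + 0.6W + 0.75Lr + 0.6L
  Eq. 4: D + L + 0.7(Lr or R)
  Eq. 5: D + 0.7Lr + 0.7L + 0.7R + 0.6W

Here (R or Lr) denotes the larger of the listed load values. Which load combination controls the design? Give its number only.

(R or Lr) → Lr = 201.1 kips; (Lr or R) → Lr = 201.1 kips.
Eq. 1: 1.0(306.1) + 1.0(201.1) + 0.7(262.6) = 691.0
Eq. 2: 0.67(306.1) - 0.6(218.1) = 74.2
Eq. 3: 1.0(306.1) + 0.6(218.1) + 0.75(201.1) + 0.6(262.6) = 745.3
Eq. 4: 1.0(306.1) + 1.0(262.6) + 0.7(201.1) = 709.5
Eq. 5: 1.0(306.1) + 0.7(201.1) + 0.7(262.6) + 0.7(192.7) + 0.6(218.1) = 896.4
The largest value is 896.4 kips from combination 5.

Combination 5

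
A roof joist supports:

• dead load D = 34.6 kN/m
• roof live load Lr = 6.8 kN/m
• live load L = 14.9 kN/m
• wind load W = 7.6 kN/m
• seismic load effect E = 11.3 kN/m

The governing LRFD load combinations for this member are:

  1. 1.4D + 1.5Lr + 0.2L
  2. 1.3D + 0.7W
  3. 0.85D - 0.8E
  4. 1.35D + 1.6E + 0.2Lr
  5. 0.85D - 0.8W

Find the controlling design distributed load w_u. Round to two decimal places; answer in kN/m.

66.15 kN/m

1. 1.4(34.6) + 1.5(6.8) + 0.2(14.9) = 48.44 + 10.20 + 2.98 = 61.62
2. 1.3(34.6) + 0.7(7.6) = 44.98 + 5.32 = 50.30
3. 0.85(34.6) - 0.8(11.3) = 29.41 - 9.04 = 20.37
4. 1.35(34.6) + 1.6(11.3) + 0.2(6.8) = 46.71 + 18.08 + 1.36 = 66.15
5. 0.85(34.6) - 0.8(7.6) = 29.41 - 6.08 = 23.33
The controlling combination is 4, giving 66.15 kN/m.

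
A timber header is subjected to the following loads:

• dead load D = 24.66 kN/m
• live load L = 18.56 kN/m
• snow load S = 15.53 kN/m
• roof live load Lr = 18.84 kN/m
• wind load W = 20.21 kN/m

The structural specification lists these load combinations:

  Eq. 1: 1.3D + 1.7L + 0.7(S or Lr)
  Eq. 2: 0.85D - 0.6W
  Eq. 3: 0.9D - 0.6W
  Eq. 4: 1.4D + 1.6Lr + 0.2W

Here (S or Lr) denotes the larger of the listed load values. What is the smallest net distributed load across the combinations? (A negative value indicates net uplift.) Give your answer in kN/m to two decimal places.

(S or Lr) → Lr = 18.84 kN/m.
Eq. 1: 1.3(24.66) + 1.7(18.56) + 0.7(18.84) = 76.80
Eq. 2: 0.85(24.66) - 0.6(20.21) = 8.84
Eq. 3: 0.9(24.66) - 0.6(20.21) = 10.07
Eq. 4: 1.4(24.66) + 1.6(18.84) + 0.2(20.21) = 68.71
Combination 2 gives the minimum: 8.84 kN/m.

8.84 kN/m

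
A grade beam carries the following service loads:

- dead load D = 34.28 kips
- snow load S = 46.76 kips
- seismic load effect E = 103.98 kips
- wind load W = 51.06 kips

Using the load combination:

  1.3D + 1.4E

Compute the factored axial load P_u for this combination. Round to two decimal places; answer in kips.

190.14 kips

1.3(34.28) + 1.4(103.98) = 190.14
P_u = 190.14 kips.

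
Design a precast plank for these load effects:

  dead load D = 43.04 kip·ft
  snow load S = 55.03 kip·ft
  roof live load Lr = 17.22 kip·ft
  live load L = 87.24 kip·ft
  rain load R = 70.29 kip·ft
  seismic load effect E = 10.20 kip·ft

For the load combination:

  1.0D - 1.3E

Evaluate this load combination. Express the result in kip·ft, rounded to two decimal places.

1.0(43.04) - 1.3(10.20) = 29.78
M_u = 29.78 kip·ft.

29.78 kip·ft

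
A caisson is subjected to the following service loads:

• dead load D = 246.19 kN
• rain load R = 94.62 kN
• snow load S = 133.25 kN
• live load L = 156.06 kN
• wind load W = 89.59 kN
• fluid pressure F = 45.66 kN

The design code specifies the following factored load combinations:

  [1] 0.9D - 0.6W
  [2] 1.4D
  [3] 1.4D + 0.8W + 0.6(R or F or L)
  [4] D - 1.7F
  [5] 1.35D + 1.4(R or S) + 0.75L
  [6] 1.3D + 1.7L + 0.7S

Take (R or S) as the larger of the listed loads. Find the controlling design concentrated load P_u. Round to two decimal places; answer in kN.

(R or F or L) → L = 156.06 kN; (R or S) → S = 133.25 kN.
[1] 0.9(246.19) - 0.6(89.59) = 221.57 - 53.75 = 167.82
[2] 1.4(246.19) = 344.67
[3] 1.4(246.19) + 0.8(89.59) + 0.6(156.06) = 509.97
[4] 1.0(246.19) - 1.7(45.66) = 246.19 - 77.62 = 168.57
[5] 1.35(246.19) + 1.4(133.25) + 0.75(156.06) = 635.95
[6] 1.3(246.19) + 1.7(156.06) + 0.7(133.25) = 678.62
The controlling combination is 6, giving 678.62 kN.

678.62 kN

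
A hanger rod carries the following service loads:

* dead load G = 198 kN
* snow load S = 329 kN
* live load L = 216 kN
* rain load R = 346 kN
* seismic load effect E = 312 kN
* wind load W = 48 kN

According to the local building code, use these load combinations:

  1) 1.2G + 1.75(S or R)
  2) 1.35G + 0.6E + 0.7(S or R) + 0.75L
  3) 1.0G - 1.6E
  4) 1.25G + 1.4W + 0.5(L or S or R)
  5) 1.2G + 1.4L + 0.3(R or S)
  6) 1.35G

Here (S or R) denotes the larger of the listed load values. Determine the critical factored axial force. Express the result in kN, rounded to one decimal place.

858.7 kN

(S or R) → R = 346 kN; (L or S or R) → R = 346 kN; (R or S) → R = 346 kN.
1) 1.2(198) + 1.75(346) = 237.6 + 605.5 = 843.1
2) 1.35(198) + 0.6(312) + 0.7(346) + 0.75(216) = 267.3 + 187.2 + 242.2 + 162.0 = 858.7
3) 1.0(198) - 1.6(312) = 198.0 - 499.2 = -301.2
4) 1.25(198) + 1.4(48) + 0.5(346) = 247.5 + 67.2 + 173.0 = 487.7
5) 1.2(198) + 1.4(216) + 0.3(346) = 237.6 + 302.4 + 103.8 = 643.8
6) 1.35(198) = 267.3
The controlling combination is 2, giving 858.7 kN.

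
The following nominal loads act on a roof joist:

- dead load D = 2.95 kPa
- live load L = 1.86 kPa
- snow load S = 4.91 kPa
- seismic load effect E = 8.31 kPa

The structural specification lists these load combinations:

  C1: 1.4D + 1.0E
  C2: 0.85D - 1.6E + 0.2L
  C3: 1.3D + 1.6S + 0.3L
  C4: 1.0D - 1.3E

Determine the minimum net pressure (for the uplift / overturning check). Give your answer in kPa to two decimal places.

C1: 1.4(2.95) + 1.0(8.31) = 4.13 + 8.31 = 12.44
C2: 0.85(2.95) - 1.6(8.31) + 0.2(1.86) = 2.51 - 13.30 + 0.37 = -10.42
C3: 1.3(2.95) + 1.6(4.91) + 0.3(1.86) = 12.25
C4: 1.0(2.95) - 1.3(8.31) = 2.95 - 10.80 = -7.85
Combination 2 gives the minimum: -10.42 kPa.

-10.42 kPa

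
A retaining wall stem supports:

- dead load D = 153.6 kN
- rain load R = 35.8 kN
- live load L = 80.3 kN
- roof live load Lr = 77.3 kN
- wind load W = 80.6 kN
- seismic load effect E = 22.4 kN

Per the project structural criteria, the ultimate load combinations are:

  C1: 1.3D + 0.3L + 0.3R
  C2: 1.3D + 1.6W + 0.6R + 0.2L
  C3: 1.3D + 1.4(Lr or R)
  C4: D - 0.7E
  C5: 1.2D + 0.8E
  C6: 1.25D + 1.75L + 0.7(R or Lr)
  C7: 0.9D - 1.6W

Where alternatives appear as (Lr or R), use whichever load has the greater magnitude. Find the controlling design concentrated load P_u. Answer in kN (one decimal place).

386.6 kN

(Lr or R) → Lr = 77.3 kN; (R or Lr) → Lr = 77.3 kN.
C1: 1.3(153.6) + 0.3(80.3) + 0.3(35.8) = 234.5
C2: 1.3(153.6) + 1.6(80.6) + 0.6(35.8) + 0.2(80.3) = 366.2
C3: 1.3(153.6) + 1.4(77.3) = 307.9
C4: 1.0(153.6) - 0.7(22.4) = 137.9
C5: 1.2(153.6) + 0.8(22.4) = 202.2
C6: 1.25(153.6) + 1.75(80.3) + 0.7(77.3) = 386.6
C7: 0.9(153.6) - 1.6(80.6) = 9.3
The controlling combination is 6, giving 386.6 kN.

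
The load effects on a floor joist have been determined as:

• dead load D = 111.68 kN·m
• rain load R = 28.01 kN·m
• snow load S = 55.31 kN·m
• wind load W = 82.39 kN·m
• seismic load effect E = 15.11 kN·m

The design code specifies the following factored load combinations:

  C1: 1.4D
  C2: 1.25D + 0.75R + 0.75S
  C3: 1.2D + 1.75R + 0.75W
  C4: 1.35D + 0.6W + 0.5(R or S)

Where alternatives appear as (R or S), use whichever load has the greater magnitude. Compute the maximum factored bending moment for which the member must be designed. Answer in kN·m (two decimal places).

(R or S) → S = 55.31 kN·m.
C1: 1.4(111.68) = 156.35
C2: 1.25(111.68) + 0.75(28.01) + 0.75(55.31) = 139.60 + 21.01 + 41.48 = 202.09
C3: 1.2(111.68) + 1.75(28.01) + 0.75(82.39) = 134.02 + 49.02 + 61.79 = 244.83
C4: 1.35(111.68) + 0.6(82.39) + 0.5(55.31) = 150.77 + 49.43 + 27.66 = 227.86
The controlling combination is 3, giving 244.83 kN·m.

244.83 kN·m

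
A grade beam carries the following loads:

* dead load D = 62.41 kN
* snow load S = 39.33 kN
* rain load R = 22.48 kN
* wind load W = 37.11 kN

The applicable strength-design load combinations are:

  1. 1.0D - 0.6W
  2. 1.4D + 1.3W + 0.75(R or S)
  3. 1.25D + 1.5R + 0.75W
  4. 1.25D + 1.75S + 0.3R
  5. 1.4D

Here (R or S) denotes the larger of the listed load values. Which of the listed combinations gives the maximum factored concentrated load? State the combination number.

Combination 2

(R or S) → S = 39.33 kN.
1. 1.0(62.41) - 0.6(37.11) = 40.14
2. 1.4(62.41) + 1.3(37.11) + 0.75(39.33) = 165.11
3. 1.25(62.41) + 1.5(22.48) + 0.75(37.11) = 139.57
4. 1.25(62.41) + 1.75(39.33) + 0.3(22.48) = 153.58
5. 1.4(62.41) = 87.37
The largest value is 165.11 kN from combination 2.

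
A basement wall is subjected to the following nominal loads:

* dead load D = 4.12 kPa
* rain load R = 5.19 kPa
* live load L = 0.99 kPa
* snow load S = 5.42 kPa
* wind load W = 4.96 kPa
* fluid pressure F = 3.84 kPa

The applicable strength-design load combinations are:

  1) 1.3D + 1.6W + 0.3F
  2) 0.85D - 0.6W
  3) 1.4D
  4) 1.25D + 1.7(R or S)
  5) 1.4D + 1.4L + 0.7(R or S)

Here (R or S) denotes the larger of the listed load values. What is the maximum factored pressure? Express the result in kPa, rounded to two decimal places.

(R or S) → S = 5.42 kPa.
1) 1.3(4.12) + 1.6(4.96) + 0.3(3.84) = 14.44
2) 0.85(4.12) - 0.6(4.96) = 0.53
3) 1.4(4.12) = 5.77
4) 1.25(4.12) + 1.7(5.42) = 5.15 + 9.21 = 14.36
5) 1.4(4.12) + 1.4(0.99) + 0.7(5.42) = 5.77 + 1.39 + 3.79 = 10.95
Combination 1 governs: p_u = 14.44 kPa.

14.44 kPa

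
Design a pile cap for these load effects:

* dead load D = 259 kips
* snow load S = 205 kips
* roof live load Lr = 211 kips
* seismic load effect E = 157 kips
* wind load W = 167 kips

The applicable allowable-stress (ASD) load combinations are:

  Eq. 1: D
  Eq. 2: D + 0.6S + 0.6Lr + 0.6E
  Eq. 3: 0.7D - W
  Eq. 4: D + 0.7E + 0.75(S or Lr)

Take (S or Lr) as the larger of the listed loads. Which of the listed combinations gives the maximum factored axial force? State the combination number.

Combination 2

(S or Lr) → Lr = 211 kips.
Eq. 1: 1.0(259) = 259.0
Eq. 2: 1.0(259) + 0.6(205) + 0.6(211) + 0.6(157) = 259.0 + 123.0 + 126.6 + 94.2 = 602.8
Eq. 3: 0.7(259) - 1.0(167) = 181.3 - 167.0 = 14.3
Eq. 4: 1.0(259) + 0.7(157) + 0.75(211) = 259.0 + 109.9 + 158.3 = 527.2
The largest value is 602.8 kips from combination 2.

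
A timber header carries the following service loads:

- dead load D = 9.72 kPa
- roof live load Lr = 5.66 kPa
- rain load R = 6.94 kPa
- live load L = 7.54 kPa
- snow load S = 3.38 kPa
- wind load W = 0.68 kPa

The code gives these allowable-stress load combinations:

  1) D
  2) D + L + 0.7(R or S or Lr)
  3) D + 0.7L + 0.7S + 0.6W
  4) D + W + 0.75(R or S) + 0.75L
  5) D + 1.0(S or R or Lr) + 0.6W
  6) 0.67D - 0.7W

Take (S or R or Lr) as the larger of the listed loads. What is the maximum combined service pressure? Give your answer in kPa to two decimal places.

(R or S or Lr) → R = 6.94 kPa; (R or S) → R = 6.94 kPa; (S or R or Lr) → R = 6.94 kPa.
1) 1.0(9.72) = 9.72
2) 1.0(9.72) + 1.0(7.54) + 0.7(6.94) = 9.72 + 7.54 + 4.86 = 22.12
3) 1.0(9.72) + 0.7(7.54) + 0.7(3.38) + 0.6(0.68) = 17.77
4) 1.0(9.72) + 1.0(0.68) + 0.75(6.94) + 0.75(7.54) = 21.26
5) 1.0(9.72) + 1.0(6.94) + 0.6(0.68) = 9.72 + 6.94 + 0.41 = 17.07
6) 0.67(9.72) - 0.7(0.68) = 6.04
Combination 2 governs: p = 22.12 kPa.

22.12 kPa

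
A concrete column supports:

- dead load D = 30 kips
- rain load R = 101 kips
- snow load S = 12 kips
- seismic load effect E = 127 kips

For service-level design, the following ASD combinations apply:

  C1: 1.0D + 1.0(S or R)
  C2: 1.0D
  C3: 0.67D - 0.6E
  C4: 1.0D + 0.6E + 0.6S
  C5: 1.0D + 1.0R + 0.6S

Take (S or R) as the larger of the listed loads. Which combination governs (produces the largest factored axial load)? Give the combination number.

Combination 5

(S or R) → R = 101 kips.
C1: 1.0(30) + 1.0(101) = 30.0 + 101.0 = 131.0
C2: 1.0(30) = 30.0
C3: 0.67(30) - 0.6(127) = 20.1 - 76.2 = -56.1
C4: 1.0(30) + 0.6(127) + 0.6(12) = 30.0 + 76.2 + 7.2 = 113.4
C5: 1.0(30) + 1.0(101) + 0.6(12) = 30.0 + 101.0 + 7.2 = 138.2
The largest value is 138.2 kips from combination 5.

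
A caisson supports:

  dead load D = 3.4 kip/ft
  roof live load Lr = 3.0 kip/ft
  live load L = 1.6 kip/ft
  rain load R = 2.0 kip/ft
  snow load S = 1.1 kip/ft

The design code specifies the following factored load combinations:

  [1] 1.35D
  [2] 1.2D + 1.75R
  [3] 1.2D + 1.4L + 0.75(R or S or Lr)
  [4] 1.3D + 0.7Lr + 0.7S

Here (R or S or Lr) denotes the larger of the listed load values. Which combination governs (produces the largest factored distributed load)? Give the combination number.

Combination 3

(R or S or Lr) → Lr = 3.0 kip/ft.
[1] 1.35(3.4) = 4.59
[2] 1.2(3.4) + 1.75(2.0) = 4.08 + 3.50 = 7.58
[3] 1.2(3.4) + 1.4(1.6) + 0.75(3.0) = 4.08 + 2.24 + 2.25 = 8.57
[4] 1.3(3.4) + 0.7(3.0) + 0.7(1.1) = 4.42 + 2.10 + 0.77 = 7.29
The largest value is 8.57 kip/ft from combination 3.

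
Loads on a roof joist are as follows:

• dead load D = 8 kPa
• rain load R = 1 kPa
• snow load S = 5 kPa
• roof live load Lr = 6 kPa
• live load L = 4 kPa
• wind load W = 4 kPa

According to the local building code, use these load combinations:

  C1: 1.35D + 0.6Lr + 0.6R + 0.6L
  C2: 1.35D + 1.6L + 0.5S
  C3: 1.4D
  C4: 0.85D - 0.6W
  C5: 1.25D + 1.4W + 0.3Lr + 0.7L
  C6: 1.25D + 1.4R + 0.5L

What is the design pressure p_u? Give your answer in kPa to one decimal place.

C1: 1.35(8) + 0.6(6) + 0.6(1) + 0.6(4) = 10.8 + 3.6 + 0.6 + 2.4 = 17.4
C2: 1.35(8) + 1.6(4) + 0.5(5) = 10.8 + 6.4 + 2.5 = 19.7
C3: 1.4(8) = 11.2
C4: 0.85(8) - 0.6(4) = 6.8 - 2.4 = 4.4
C5: 1.25(8) + 1.4(4) + 0.3(6) + 0.7(4) = 10.0 + 5.6 + 1.8 + 2.8 = 20.2
C6: 1.25(8) + 1.4(1) + 0.5(4) = 10.0 + 1.4 + 2.0 = 13.4
The controlling combination is 5, giving 20.2 kPa.

20.2 kPa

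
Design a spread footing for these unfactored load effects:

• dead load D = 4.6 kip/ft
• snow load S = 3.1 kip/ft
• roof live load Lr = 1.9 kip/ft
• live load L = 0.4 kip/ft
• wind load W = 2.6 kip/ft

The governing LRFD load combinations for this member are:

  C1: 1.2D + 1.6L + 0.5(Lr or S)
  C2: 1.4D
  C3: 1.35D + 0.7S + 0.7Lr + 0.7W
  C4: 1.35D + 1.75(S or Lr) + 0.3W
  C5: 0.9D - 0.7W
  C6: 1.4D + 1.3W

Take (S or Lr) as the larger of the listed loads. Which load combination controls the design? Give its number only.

Combination 4

(Lr or S) → S = 3.1 kip/ft; (S or Lr) → S = 3.1 kip/ft.
C1: 1.2(4.6) + 1.6(0.4) + 0.5(3.1) = 5.52 + 0.64 + 1.55 = 7.71
C2: 1.4(4.6) = 6.44
C3: 1.35(4.6) + 0.7(3.1) + 0.7(1.9) + 0.7(2.6) = 6.21 + 2.17 + 1.33 + 1.82 = 11.53
C4: 1.35(4.6) + 1.75(3.1) + 0.3(2.6) = 6.21 + 5.43 + 0.78 = 12.42
C5: 0.9(4.6) - 0.7(2.6) = 4.14 - 1.82 = 2.32
C6: 1.4(4.6) + 1.3(2.6) = 6.44 + 3.38 = 9.82
The largest value is 12.42 kip/ft from combination 4.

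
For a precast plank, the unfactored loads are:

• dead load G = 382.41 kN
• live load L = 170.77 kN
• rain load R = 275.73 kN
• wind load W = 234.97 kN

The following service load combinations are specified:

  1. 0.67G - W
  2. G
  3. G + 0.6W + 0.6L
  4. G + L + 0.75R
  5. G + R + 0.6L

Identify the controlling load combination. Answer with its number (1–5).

1. 0.67(382.41) - 1.0(234.97) = 21.24
2. 1.0(382.41) = 382.41
3. 1.0(382.41) + 0.6(234.97) + 0.6(170.77) = 625.85
4. 1.0(382.41) + 1.0(170.77) + 0.75(275.73) = 759.98
5. 1.0(382.41) + 1.0(275.73) + 0.6(170.77) = 760.60
The largest value is 760.60 kN from combination 5.

Combination 5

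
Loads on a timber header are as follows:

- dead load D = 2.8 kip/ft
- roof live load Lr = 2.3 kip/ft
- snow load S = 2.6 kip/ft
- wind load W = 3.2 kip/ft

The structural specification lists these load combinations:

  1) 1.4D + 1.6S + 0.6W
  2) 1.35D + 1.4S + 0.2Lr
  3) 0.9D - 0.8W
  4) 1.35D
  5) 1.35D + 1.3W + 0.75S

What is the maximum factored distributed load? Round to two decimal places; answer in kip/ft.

10.00 kip/ft

1) 1.4(2.8) + 1.6(2.6) + 0.6(3.2) = 3.92 + 4.16 + 1.92 = 10.00
2) 1.35(2.8) + 1.4(2.6) + 0.2(2.3) = 3.78 + 3.64 + 0.46 = 7.88
3) 0.9(2.8) - 0.8(3.2) = 2.52 - 2.56 = -0.04
4) 1.35(2.8) = 3.78
5) 1.35(2.8) + 1.3(3.2) + 0.75(2.6) = 3.78 + 4.16 + 1.95 = 9.89
Combination 1 governs: w_u = 10.00 kip/ft.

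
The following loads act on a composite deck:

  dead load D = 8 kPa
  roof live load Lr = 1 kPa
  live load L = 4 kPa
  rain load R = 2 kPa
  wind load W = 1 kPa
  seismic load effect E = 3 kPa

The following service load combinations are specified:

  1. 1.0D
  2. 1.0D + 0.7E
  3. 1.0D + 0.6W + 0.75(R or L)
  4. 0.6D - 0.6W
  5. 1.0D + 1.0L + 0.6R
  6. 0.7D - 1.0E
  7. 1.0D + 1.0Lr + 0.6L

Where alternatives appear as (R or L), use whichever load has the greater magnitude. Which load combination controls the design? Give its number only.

(R or L) → L = 4 kPa.
1. 1.0(8) = 8.0
2. 1.0(8) + 0.7(3) = 8.0 + 2.1 = 10.1
3. 1.0(8) + 0.6(1) + 0.75(4) = 8.0 + 0.6 + 3.0 = 11.6
4. 0.6(8) - 0.6(1) = 4.8 - 0.6 = 4.2
5. 1.0(8) + 1.0(4) + 0.6(2) = 8.0 + 4.0 + 1.2 = 13.2
6. 0.7(8) - 1.0(3) = 5.6 - 3.0 = 2.6
7. 1.0(8) + 1.0(1) + 0.6(4) = 8.0 + 1.0 + 2.4 = 11.4
The largest value is 13.2 kPa from combination 5.

Combination 5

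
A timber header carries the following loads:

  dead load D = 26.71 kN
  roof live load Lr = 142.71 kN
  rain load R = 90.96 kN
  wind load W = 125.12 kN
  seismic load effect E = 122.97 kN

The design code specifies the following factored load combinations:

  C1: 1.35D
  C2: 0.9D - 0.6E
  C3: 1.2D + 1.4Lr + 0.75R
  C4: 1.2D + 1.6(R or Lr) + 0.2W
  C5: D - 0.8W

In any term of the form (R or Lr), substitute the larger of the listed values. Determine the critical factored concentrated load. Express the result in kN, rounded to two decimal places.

300.07 kN

(R or Lr) → Lr = 142.71 kN.
C1: 1.35(26.71) = 36.06
C2: 0.9(26.71) - 0.6(122.97) = 24.04 - 73.78 = -49.74
C3: 1.2(26.71) + 1.4(142.71) + 0.75(90.96) = 300.07
C4: 1.2(26.71) + 1.6(142.71) + 0.2(125.12) = 32.05 + 228.34 + 25.02 = 285.41
C5: 1.0(26.71) - 0.8(125.12) = 26.71 - 100.10 = -73.39
The controlling combination is 3, giving 300.07 kN.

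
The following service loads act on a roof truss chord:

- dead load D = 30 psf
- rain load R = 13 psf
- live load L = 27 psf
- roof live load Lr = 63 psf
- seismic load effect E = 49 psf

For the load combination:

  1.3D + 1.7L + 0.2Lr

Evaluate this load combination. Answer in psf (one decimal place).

1.3(30) + 1.7(27) + 0.2(63) = 39.0 + 45.9 + 12.6 = 97.5
q_u = 97.5 psf.

97.5 psf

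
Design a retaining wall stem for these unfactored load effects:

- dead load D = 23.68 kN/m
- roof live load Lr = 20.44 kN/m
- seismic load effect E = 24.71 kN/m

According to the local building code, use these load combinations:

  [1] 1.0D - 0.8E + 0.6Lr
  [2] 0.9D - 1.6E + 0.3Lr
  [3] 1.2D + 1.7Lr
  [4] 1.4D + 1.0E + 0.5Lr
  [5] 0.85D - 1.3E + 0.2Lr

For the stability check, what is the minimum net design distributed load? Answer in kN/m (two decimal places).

-12.09 kN/m

[1] 1.0(23.68) - 0.8(24.71) + 0.6(20.44) = 16.18
[2] 0.9(23.68) - 1.6(24.71) + 0.3(20.44) = -12.09
[3] 1.2(23.68) + 1.7(20.44) = 63.16
[4] 1.4(23.68) + 1.0(24.71) + 0.5(20.44) = 33.15 + 24.71 + 10.22 = 68.08
[5] 0.85(23.68) - 1.3(24.71) + 0.2(20.44) = -7.91
Combination 2 gives the minimum: -12.09 kN/m.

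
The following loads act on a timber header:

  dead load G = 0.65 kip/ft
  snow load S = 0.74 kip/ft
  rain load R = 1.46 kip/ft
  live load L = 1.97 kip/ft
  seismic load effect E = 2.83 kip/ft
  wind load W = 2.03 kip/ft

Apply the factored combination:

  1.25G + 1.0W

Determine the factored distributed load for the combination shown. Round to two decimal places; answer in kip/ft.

1.25(0.65) + 1.0(2.03) = 2.84
w_u = 2.84 kip/ft.

2.84 kip/ft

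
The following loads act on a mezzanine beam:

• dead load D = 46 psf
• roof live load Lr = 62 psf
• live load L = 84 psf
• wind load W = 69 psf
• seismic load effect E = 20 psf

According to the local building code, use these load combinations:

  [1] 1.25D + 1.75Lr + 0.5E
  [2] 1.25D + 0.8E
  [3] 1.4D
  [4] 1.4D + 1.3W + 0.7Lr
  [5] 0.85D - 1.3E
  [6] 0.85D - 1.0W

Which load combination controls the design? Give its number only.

Combination 4

[1] 1.25(46) + 1.75(62) + 0.5(20) = 57.5 + 108.5 + 10.0 = 176.0
[2] 1.25(46) + 0.8(20) = 57.5 + 16.0 = 73.5
[3] 1.4(46) = 64.4
[4] 1.4(46) + 1.3(69) + 0.7(62) = 64.4 + 89.7 + 43.4 = 197.5
[5] 0.85(46) - 1.3(20) = 39.1 - 26.0 = 13.1
[6] 0.85(46) - 1.0(69) = 39.1 - 69.0 = -29.9
The largest value is 197.5 psf from combination 4.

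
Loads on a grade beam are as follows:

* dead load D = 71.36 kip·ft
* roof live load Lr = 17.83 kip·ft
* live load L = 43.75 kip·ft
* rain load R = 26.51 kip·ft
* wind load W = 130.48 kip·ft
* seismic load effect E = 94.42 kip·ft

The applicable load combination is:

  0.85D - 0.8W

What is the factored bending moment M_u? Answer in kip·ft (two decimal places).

0.85(71.36) - 0.8(130.48) = -43.73
M_u = -43.73 kip·ft.

-43.73 kip·ft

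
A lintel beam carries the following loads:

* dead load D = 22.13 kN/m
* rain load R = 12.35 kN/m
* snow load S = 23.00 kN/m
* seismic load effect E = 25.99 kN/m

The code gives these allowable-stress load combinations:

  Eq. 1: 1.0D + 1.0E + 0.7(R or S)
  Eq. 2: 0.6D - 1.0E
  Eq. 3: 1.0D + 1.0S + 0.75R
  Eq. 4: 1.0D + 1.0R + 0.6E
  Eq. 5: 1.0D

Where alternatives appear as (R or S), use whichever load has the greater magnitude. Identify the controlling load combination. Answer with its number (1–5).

Combination 1

(R or S) → S = 23.00 kN/m.
Eq. 1: 1.0(22.13) + 1.0(25.99) + 0.7(23.00) = 64.22
Eq. 2: 0.6(22.13) - 1.0(25.99) = -12.71
Eq. 3: 1.0(22.13) + 1.0(23.00) + 0.75(12.35) = 54.39
Eq. 4: 1.0(22.13) + 1.0(12.35) + 0.6(25.99) = 50.07
Eq. 5: 1.0(22.13) = 22.13
The largest value is 64.22 kN/m from combination 1.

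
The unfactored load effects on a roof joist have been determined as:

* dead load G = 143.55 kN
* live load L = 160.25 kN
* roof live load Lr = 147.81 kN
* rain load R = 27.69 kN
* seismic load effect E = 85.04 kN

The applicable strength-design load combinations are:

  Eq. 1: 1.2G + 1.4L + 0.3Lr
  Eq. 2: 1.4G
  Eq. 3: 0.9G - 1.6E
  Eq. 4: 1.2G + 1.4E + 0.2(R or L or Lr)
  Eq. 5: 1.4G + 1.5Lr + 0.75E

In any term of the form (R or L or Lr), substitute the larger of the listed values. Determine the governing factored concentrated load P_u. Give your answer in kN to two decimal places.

(R or L or Lr) → L = 160.25 kN.
Eq. 1: 1.2(143.55) + 1.4(160.25) + 0.3(147.81) = 440.95
Eq. 2: 1.4(143.55) = 200.97
Eq. 3: 0.9(143.55) - 1.6(85.04) = -6.87
Eq. 4: 1.2(143.55) + 1.4(85.04) + 0.2(160.25) = 323.37
Eq. 5: 1.4(143.55) + 1.5(147.81) + 0.75(85.04) = 486.47
Combination 5 governs: P_u = 486.47 kN.

486.47 kN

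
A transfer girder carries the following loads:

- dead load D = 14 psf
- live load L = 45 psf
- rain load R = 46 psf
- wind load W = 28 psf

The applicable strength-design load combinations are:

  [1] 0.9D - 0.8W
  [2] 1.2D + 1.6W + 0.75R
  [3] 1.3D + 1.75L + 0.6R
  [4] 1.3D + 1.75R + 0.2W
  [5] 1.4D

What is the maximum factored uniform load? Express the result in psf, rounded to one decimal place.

[1] 0.9(14) - 0.8(28) = 12.6 - 22.4 = -9.8
[2] 1.2(14) + 1.6(28) + 0.75(46) = 16.8 + 44.8 + 34.5 = 96.1
[3] 1.3(14) + 1.75(45) + 0.6(46) = 18.2 + 78.8 + 27.6 = 124.6
[4] 1.3(14) + 1.75(46) + 0.2(28) = 18.2 + 80.5 + 5.6 = 104.3
[5] 1.4(14) = 19.6
The controlling combination is 3, giving 124.6 psf.

124.6 psf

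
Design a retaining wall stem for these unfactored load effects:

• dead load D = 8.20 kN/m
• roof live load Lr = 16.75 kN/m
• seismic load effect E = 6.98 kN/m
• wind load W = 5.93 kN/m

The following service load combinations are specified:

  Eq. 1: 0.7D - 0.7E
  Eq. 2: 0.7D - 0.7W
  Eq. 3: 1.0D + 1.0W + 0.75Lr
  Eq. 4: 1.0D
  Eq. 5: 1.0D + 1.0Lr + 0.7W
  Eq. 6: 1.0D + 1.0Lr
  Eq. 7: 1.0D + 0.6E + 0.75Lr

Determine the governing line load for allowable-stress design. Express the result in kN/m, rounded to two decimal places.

29.10 kN/m

Eq. 1: 0.7(8.20) - 0.7(6.98) = 5.74 - 4.89 = 0.85
Eq. 2: 0.7(8.20) - 0.7(5.93) = 5.74 - 4.15 = 1.59
Eq. 3: 1.0(8.20) + 1.0(5.93) + 0.75(16.75) = 8.20 + 5.93 + 12.56 = 26.69
Eq. 4: 1.0(8.20) = 8.20
Eq. 5: 1.0(8.20) + 1.0(16.75) + 0.7(5.93) = 8.20 + 16.75 + 4.15 = 29.10
Eq. 6: 1.0(8.20) + 1.0(16.75) = 8.20 + 16.75 = 24.95
Eq. 7: 1.0(8.20) + 0.6(6.98) + 0.75(16.75) = 8.20 + 4.19 + 12.56 = 24.95
Maximum is from combination 5.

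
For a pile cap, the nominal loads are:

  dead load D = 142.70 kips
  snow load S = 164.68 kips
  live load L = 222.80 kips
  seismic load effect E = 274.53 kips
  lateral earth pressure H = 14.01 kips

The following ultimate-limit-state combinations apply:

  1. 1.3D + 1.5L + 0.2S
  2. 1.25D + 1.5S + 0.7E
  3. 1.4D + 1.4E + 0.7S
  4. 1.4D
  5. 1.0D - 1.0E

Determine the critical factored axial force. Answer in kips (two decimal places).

1. 1.3(142.70) + 1.5(222.80) + 0.2(164.68) = 552.65
2. 1.25(142.70) + 1.5(164.68) + 0.7(274.53) = 617.57
3. 1.4(142.70) + 1.4(274.53) + 0.7(164.68) = 699.40
4. 1.4(142.70) = 199.78
5. 1.0(142.70) - 1.0(274.53) = -131.83
Combination 3 governs: P_u = 699.40 kips.

699.40 kips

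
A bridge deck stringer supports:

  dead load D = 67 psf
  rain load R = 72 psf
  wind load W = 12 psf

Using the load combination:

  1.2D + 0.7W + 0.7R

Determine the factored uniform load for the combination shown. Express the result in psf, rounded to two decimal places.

1.2(67) + 0.7(12) + 0.7(72) = 139.20
q_u = 139.20 psf.

139.20 psf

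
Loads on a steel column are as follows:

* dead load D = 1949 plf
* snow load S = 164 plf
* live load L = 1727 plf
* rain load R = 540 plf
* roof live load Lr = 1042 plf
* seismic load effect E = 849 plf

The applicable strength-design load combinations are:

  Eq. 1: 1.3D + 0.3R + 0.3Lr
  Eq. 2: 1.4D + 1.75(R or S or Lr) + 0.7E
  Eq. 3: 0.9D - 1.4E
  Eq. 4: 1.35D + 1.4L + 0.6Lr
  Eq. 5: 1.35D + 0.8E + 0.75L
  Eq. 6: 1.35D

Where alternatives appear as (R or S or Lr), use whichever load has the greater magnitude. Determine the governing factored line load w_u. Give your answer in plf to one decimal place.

(R or S or Lr) → Lr = 1042 plf.
Eq. 1: 1.3(1949) + 0.3(540) + 0.3(1042) = 3008.3
Eq. 2: 1.4(1949) + 1.75(1042) + 0.7(849) = 5146.4
Eq. 3: 0.9(1949) - 1.4(849) = 565.5
Eq. 4: 1.35(1949) + 1.4(1727) + 0.6(1042) = 5674.2
Eq. 5: 1.35(1949) + 0.8(849) + 0.75(1727) = 4605.6
Eq. 6: 1.35(1949) = 2631.2
Combination 4 governs: w_u = 5674.2 plf.

5674.2 plf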